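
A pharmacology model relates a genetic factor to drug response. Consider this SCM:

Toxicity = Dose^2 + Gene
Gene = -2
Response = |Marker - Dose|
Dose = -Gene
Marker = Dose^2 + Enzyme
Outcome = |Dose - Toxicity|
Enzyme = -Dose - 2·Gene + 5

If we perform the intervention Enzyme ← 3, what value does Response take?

5

do(Enzyme=3) replaces the equation Enzyme = -Dose - 2·Gene + 5 with the constant Enzyme = 3.
Dose = -Gene  [with Gene=-2]  = 2
Marker = Dose^2 + Enzyme  [with Dose=2, Enzyme=3]  = 7
Response = |Marker - Dose|  [with Marker=7, Dose=2]  = 5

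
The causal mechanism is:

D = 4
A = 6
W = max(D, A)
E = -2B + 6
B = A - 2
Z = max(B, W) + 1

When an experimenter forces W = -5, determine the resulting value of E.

do(W=-5) replaces the equation W = max(D, A) with the constant W = -5.
E is not downstream of the intervention, so its value is determined by the original equations.
B = A - 2  [with A=6]  = 4
E = -2B + 6  [with B=4]  = -2

-2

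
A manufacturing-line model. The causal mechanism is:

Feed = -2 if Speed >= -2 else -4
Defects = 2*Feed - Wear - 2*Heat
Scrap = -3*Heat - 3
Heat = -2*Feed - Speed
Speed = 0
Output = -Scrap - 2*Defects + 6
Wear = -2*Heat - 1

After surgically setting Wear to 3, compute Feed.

-2

The intervention breaks the incoming arrows to Wear: Wear = -2*Heat - 1 no longer applies, and Wear = 3.
Since Feed is not a descendant of the intervened variable, it is unaffected.
Feed = -2 if Speed >= -2 else -4  [with Speed=0]  = -2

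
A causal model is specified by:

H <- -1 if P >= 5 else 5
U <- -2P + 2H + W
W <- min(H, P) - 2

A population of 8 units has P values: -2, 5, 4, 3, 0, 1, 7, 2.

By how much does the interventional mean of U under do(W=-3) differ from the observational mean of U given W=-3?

16

Under do(W=-3), W's equation is replaced by W=-3 for every unit. Per-unit U: 11, -15, -1, 1, 7, 5, -19, 3. Mean = -1.
Observing W=-3 restricts to units where W's equation naturally yields -3: P ∈ {5, 7}. In that subpopulation U = -15, -19, mean -17.
Difference = -1 − (-17) = 16.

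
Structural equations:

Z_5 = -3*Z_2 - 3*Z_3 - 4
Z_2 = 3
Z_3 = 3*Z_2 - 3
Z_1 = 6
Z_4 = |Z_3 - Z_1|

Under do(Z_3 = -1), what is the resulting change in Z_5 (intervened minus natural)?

do(Z_3=-1) replaces the equation Z_3 = 3*Z_2 - 3 with the constant Z_3 = -1.
Z_5 = -3*Z_2 - 3*Z_3 - 4  [with Z_2=3, Z_3=-1]  = -10
Without intervention: Z_3 = 3*Z_2 - 3  [with Z_2=3]  = 6; Z_5 = -3*Z_2 - 3*Z_3 - 4  [with Z_2=3, Z_3=6]  = -31.
Change = -10 − (-31) = 21.

21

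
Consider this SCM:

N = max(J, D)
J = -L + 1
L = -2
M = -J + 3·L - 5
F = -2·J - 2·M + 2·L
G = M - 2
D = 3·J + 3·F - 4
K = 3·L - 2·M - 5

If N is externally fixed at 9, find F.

18

The intervention breaks the incoming arrows to N: N = max(J, D) no longer applies, and N = 9.
Since F is not a descendant of the intervened variable, it is unaffected.
J = -L + 1  [with L=-2]  = 3
M = -J + 3·L - 5  [with J=3, L=-2]  = -14
F = -2·J - 2·M + 2·L  [with J=3, M=-14, L=-2]  = 18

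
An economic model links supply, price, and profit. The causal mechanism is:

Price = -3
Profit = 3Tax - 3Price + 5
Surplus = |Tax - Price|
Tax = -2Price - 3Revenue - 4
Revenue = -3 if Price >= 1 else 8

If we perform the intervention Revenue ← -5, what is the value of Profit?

Under do(Revenue=-5), the mechanism Revenue = -3 if Price >= 1 else 8 is discarded; Revenue is fixed at -5.
Tax = -2Price - 3Revenue - 4  [with Price=-3, Revenue=-5]  = 17
Profit = 3Tax - 3Price + 5  [with Tax=17, Price=-3]  = 65

65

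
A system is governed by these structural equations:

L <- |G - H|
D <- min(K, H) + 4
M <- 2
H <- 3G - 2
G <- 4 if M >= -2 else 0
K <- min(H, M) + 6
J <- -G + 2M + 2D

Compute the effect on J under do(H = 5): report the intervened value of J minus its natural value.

The intervention breaks the incoming arrows to H: H <- 3G - 2 no longer applies, and H = 5.
G = 4 if M >= -2 else 0  [with M=2]  = 4
K = min(H, M) + 6  [with H=5, M=2]  = 8
D = min(K, H) + 4  [with K=8, H=5]  = 9
J = -G + 2M + 2D  [with G=4, M=2, D=9]  = 18
Without intervention: G = 4 if M >= -2 else 0  [with M=2]  = 4; H = 3G - 2  [with G=4]  = 10; K = min(H, M) + 6  [with H=10, M=2]  = 8; D = min(K, H) + 4  [with K=8, H=10]  = 12; J = -G + 2M + 2D  [with G=4, M=2, D=12]  = 24.
Change = 18 − 24 = -6.

-6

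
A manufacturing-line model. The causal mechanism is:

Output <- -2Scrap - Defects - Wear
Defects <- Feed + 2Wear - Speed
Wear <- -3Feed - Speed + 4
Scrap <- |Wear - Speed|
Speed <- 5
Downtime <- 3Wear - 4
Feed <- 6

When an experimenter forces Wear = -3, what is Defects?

The intervention breaks the incoming arrows to Wear: Wear <- -3Feed - Speed + 4 no longer applies, and Wear = -3.
Defects = Feed + 2Wear - Speed  [with Feed=6, Wear=-3, Speed=5]  = -5

-5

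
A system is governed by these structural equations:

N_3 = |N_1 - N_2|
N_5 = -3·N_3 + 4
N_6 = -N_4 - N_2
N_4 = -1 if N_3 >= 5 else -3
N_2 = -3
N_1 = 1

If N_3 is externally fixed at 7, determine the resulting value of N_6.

4

The intervention breaks the incoming arrows to N_3: N_3 = |N_1 - N_2| no longer applies, and N_3 = 7.
N_4 = -1 if N_3 >= 5 else -3  [with N_3=7]  = -1
N_6 = -N_4 - N_2  [with N_4=-1, N_2=-3]  = 4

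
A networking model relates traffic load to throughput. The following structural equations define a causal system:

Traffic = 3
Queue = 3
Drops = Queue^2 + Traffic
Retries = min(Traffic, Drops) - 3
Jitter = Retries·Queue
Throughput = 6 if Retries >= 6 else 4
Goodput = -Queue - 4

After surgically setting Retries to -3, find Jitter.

-9

Intervening sets Retries = -3 and removes its equation (Retries = min(Traffic, Drops) - 3).
Jitter = Retries·Queue  [with Retries=-3, Queue=3]  = -9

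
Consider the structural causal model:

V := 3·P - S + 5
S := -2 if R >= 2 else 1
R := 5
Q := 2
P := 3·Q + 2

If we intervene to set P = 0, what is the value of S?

-2

The intervention breaks the incoming arrows to P: P := 3·Q + 2 no longer applies, and P = 0.
S is not downstream of the intervention, so its value is determined by the original equations.
S = -2 if R >= 2 else 1  [with R=5]  = -2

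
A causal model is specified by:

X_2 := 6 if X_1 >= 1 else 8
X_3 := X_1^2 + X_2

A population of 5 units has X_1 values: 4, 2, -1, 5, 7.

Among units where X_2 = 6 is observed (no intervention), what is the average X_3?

Conditioning on X_2=6 selects the 4 unit(s) with X_1 ∈ {4, 2, 5, 7}. Their X_3 values: 22, 10, 31, 55. Mean = 29.5.

29.5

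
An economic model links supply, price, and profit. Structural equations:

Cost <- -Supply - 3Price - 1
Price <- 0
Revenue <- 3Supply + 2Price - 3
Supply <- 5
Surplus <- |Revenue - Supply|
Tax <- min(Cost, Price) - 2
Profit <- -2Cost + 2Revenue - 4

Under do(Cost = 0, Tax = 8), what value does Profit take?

20

Setting Cost = 0, Tax = 8 by intervention discards those variables' equations.
Revenue = 3Supply + 2Price - 3  [with Supply=5, Price=0]  = 12
Profit = -2Cost + 2Revenue - 4  [with Cost=0, Revenue=12]  = 20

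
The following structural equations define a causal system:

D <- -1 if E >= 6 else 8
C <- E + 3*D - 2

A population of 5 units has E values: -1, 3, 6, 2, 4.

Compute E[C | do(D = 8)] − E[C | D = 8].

The intervention sets D=8 in all 5 units regardless of E. Recomputing C per unit gives 21, 25, 28, 24, 26; average 24.8.
Observing D=8 restricts to units where D's equation naturally yields 8: E ∈ {-1, 3, 2, 4}. In that subpopulation C = 21, 25, 24, 26, mean 24.
Difference = 24.8 − 24 = 0.8.

0.8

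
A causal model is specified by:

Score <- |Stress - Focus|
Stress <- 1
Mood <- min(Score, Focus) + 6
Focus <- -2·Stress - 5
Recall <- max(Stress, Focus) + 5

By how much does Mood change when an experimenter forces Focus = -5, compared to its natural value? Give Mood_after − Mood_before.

2

Under do(Focus=-5), the mechanism Focus <- -2·Stress - 5 is discarded; Focus is fixed at -5.
Score = |Stress - Focus|  [with Stress=1, Focus=-5]  = 6
Mood = min(Score, Focus) + 6  [with Score=6, Focus=-5]  = 1
Without intervention: Focus = -2·Stress - 5  [with Stress=1]  = -7; Score = |Stress - Focus|  [with Stress=1, Focus=-7]  = 8; Mood = min(Score, Focus) + 6  [with Score=8, Focus=-7]  = -1.
Change = 1 − (-1) = 2.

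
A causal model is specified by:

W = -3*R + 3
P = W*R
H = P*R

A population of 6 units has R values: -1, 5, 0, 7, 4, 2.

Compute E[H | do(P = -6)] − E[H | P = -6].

-14

Under do(P=-6), P's equation is replaced by P=-6 for every unit. Per-unit H: 6, -30, 0, -42, -24, -12. Mean = -17.
Observing P=-6 restricts to units where P's equation naturally yields -6: R ∈ {-1, 2}. In that subpopulation H = 6, -12, mean -3.
Difference = -17 − (-3) = -14.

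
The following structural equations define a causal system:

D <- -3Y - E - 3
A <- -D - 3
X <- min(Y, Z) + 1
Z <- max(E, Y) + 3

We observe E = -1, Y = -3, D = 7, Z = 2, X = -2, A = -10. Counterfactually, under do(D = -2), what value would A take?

-1

The intervention breaks the incoming arrows to D: D <- -3Y - E - 3 no longer applies, and D = -2.
A = -D - 3  [with D=-2]  = -1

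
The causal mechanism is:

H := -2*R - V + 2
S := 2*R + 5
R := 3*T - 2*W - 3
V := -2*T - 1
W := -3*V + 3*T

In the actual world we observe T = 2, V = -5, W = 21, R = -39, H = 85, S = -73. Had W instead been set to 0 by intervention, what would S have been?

The intervention breaks the incoming arrows to W: W := -3*V + 3*T no longer applies, and W = 0.
R = 3*T - 2*W - 3  [with T=2, W=0]  = 3
S = 2*R + 5  [with R=3]  = 11

11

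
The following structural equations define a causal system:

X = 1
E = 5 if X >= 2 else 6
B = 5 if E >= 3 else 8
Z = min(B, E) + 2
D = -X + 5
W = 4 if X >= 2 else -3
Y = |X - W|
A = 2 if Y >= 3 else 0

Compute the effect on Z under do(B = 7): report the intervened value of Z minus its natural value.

The intervention breaks the incoming arrows to B: B = 5 if E >= 3 else 8 no longer applies, and B = 7.
E = 5 if X >= 2 else 6  [with X=1]  = 6
Z = min(B, E) + 2  [with B=7, E=6]  = 8
Without intervention: E = 5 if X >= 2 else 6  [with X=1]  = 6; B = 5 if E >= 3 else 8  [with E=6]  = 5; Z = min(B, E) + 2  [with B=5, E=6]  = 7.
Change = 8 − 7 = 1.

1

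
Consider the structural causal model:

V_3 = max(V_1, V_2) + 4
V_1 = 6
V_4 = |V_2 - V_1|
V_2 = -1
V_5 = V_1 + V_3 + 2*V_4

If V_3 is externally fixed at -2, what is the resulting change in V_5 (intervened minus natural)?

-12

do(V_3=-2) replaces the equation V_3 = max(V_1, V_2) + 4 with the constant V_3 = -2.
V_4 = |V_2 - V_1|  [with V_2=-1, V_1=6]  = 7
V_5 = V_1 + V_3 + 2*V_4  [with V_1=6, V_3=-2, V_4=7]  = 18
Without intervention: V_3 = max(V_1, V_2) + 4  [with V_1=6, V_2=-1]  = 10; V_4 = |V_2 - V_1|  [with V_2=-1, V_1=6]  = 7; V_5 = V_1 + V_3 + 2*V_4  [with V_1=6, V_3=10, V_4=7]  = 30.
Change = 18 − 30 = -12.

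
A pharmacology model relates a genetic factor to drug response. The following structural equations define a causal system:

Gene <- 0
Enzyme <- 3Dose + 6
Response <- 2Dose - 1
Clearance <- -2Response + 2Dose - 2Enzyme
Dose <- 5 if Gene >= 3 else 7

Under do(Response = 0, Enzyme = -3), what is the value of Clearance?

20

The joint intervention fixes Response = 0, Enzyme = -3, removing each variable's own equation.
Dose = 5 if Gene >= 3 else 7  [with Gene=0]  = 7
Clearance = -2Response + 2Dose - 2Enzyme  [with Response=0, Dose=7, Enzyme=-3]  = 20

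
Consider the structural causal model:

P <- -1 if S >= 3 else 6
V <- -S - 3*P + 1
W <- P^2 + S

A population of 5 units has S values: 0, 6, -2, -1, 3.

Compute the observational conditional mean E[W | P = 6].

Observing P=6 restricts to units where P's equation naturally yields 6: S ∈ {0, -2, -1}. In that subpopulation W = 36, 34, 35, mean 35.

35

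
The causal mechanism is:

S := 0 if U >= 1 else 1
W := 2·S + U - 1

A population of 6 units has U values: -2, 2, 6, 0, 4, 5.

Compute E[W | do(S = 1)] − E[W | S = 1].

3.5

do(S=1) breaks S's dependence on U. With S=1 fixed, W across the units is -1, 3, 7, 1, 5, 6, mean 3.5.
Observing S=1 restricts to units where S's equation naturally yields 1: U ∈ {-2, 0}. In that subpopulation W = -1, 1, mean 0.
Difference = 3.5 − 0 = 3.5.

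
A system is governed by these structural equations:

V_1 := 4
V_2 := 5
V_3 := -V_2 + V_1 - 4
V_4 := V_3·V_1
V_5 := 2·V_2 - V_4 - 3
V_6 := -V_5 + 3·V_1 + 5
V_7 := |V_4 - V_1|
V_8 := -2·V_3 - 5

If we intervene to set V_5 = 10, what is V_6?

7

The intervention breaks the incoming arrows to V_5: V_5 := 2·V_2 - V_4 - 3 no longer applies, and V_5 = 10.
V_6 = -V_5 + 3·V_1 + 5  [with V_5=10, V_1=4]  = 7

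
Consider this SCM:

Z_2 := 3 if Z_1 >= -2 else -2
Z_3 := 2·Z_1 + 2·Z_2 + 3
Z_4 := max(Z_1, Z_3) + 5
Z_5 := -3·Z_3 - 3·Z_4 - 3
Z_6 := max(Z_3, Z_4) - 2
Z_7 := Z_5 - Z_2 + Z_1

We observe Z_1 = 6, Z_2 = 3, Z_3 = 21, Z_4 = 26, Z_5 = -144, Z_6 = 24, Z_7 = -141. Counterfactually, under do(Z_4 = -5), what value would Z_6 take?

19

Under do(Z_4=-5), the mechanism Z_4 := max(Z_1, Z_3) + 5 is discarded; Z_4 is fixed at -5.
Z_2 = 3 if Z_1 >= -2 else -2  [with Z_1=6]  = 3
Z_3 = 2·Z_1 + 2·Z_2 + 3  [with Z_1=6, Z_2=3]  = 21
Z_6 = max(Z_3, Z_4) - 2  [with Z_3=21, Z_4=-5]  = 19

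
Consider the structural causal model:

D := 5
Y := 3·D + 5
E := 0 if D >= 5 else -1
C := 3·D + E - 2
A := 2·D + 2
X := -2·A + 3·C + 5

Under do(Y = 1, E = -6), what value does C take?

Setting Y = 1, E = -6 by intervention discards those variables' equations.
C = 3·D + E - 2  [with D=5, E=-6]  = 7

7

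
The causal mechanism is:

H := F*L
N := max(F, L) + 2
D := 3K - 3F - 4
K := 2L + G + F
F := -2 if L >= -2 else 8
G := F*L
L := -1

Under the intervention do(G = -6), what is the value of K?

The intervention breaks the incoming arrows to G: G := F*L no longer applies, and G = -6.
F = -2 if L >= -2 else 8  [with L=-1]  = -2
K = 2L + G + F  [with L=-1, G=-6, F=-2]  = -10

-10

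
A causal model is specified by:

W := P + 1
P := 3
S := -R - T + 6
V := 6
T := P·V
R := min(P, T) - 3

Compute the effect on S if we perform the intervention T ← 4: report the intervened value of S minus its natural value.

The intervention breaks the incoming arrows to T: T := P·V no longer applies, and T = 4.
R = min(P, T) - 3  [with P=3, T=4]  = 0
S = -R - T + 6  [with R=0, T=4]  = 2
Without intervention: T = P·V  [with P=3, V=6]  = 18; R = min(P, T) - 3  [with P=3, T=18]  = 0; S = -R - T + 6  [with R=0, T=18]  = -12.
Change = 2 − (-12) = 14.

14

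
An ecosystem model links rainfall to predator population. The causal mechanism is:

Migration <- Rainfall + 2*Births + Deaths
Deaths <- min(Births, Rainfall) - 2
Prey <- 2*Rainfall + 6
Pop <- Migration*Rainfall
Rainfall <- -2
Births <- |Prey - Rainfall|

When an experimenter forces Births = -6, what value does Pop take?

44

The intervention breaks the incoming arrows to Births: Births <- |Prey - Rainfall| no longer applies, and Births = -6.
Deaths = min(Births, Rainfall) - 2  [with Births=-6, Rainfall=-2]  = -8
Migration = Rainfall + 2*Births + Deaths  [with Rainfall=-2, Births=-6, Deaths=-8]  = -22
Pop = Migration*Rainfall  [with Migration=-22, Rainfall=-2]  = 44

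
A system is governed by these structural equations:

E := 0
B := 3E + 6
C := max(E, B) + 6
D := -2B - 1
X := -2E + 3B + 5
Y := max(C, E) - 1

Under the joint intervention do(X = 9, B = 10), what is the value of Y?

The joint intervention fixes X = 9, B = 10, removing each variable's own equation.
C = max(E, B) + 6  [with E=0, B=10]  = 16
Y = max(C, E) - 1  [with C=16, E=0]  = 15

15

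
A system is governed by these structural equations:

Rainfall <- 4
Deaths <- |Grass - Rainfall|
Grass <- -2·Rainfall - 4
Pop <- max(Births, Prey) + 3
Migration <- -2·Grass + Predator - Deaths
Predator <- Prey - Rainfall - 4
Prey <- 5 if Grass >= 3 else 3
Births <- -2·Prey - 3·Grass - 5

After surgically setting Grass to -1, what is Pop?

6

do(Grass=-1) replaces the equation Grass <- -2·Rainfall - 4 with the constant Grass = -1.
Prey = 5 if Grass >= 3 else 3  [with Grass=-1]  = 3
Births = -2·Prey - 3·Grass - 5  [with Prey=3, Grass=-1]  = -8
Pop = max(Births, Prey) + 3  [with Births=-8, Prey=3]  = 6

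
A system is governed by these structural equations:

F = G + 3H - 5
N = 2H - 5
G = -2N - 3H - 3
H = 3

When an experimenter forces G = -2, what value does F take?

2

The intervention breaks the incoming arrows to G: G = -2N - 3H - 3 no longer applies, and G = -2.
F = G + 3H - 5  [with G=-2, H=3]  = 2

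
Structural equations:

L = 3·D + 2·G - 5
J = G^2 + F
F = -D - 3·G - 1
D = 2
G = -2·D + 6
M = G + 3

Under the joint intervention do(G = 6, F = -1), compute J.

The joint intervention fixes G = 6, F = -1, removing each variable's own equation.
J = G^2 + F  [with G=6, F=-1]  = 35

35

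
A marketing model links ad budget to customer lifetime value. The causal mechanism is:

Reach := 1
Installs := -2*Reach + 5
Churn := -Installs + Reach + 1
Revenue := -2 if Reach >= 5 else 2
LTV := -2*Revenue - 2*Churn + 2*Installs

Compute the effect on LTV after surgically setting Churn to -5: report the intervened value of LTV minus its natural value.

do(Churn=-5) replaces the equation Churn := -Installs + Reach + 1 with the constant Churn = -5.
Installs = -2*Reach + 5  [with Reach=1]  = 3
Revenue = -2 if Reach >= 5 else 2  [with Reach=1]  = 2
LTV = -2*Revenue - 2*Churn + 2*Installs  [with Revenue=2, Churn=-5, Installs=3]  = 12
Without intervention: Installs = -2*Reach + 5  [with Reach=1]  = 3; Churn = -Installs + Reach + 1  [with Installs=3, Reach=1]  = -1; Revenue = -2 if Reach >= 5 else 2  [with Reach=1]  = 2; LTV = -2*Revenue - 2*Churn + 2*Installs  [with Revenue=2, Churn=-1, Installs=3]  = 4.
Change = 12 − 4 = 8.

8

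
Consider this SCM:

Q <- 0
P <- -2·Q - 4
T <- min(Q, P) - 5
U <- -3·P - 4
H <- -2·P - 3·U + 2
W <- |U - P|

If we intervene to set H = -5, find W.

12

The intervention breaks the incoming arrows to H: H <- -2·P - 3·U + 2 no longer applies, and H = -5.
Since W is not a descendant of the intervened variable, it is unaffected.
P = -2·Q - 4  [with Q=0]  = -4
U = -3·P - 4  [with P=-4]  = 8
W = |U - P|  [with U=8, P=-4]  = 12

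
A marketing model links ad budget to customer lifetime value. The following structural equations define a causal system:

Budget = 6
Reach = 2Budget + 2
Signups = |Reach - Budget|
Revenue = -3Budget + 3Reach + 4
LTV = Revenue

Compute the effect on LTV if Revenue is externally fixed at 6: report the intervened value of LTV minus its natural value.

Intervening sets Revenue = 6 and removes its equation (Revenue = -3Budget + 3Reach + 4).
LTV = Revenue  [with Revenue=6]  = 6
Without intervention: Reach = 2Budget + 2  [with Budget=6]  = 14; Revenue = -3Budget + 3Reach + 4  [with Budget=6, Reach=14]  = 28; LTV = Revenue  [with Revenue=28]  = 28.
Change = 6 − 28 = -22.

-22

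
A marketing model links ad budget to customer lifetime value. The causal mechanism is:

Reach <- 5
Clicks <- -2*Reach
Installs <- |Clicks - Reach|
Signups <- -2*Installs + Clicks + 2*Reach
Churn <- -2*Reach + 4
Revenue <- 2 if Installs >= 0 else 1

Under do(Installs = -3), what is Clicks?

Under do(Installs=-3), the mechanism Installs <- |Clicks - Reach| is discarded; Installs is fixed at -3.
Since Clicks is not a descendant of the intervened variable, it is unaffected.
Clicks = -2*Reach  [with Reach=5]  = -10

-10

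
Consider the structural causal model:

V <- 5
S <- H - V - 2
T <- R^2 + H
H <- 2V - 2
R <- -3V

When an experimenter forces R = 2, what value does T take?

12

do(R=2) replaces the equation R <- -3V with the constant R = 2.
H = 2V - 2  [with V=5]  = 8
T = R^2 + H  [with R=2, H=8]  = 12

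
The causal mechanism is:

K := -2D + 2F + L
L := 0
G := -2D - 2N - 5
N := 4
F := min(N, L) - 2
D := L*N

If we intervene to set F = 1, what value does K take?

Intervening sets F = 1 and removes its equation (F := min(N, L) - 2).
D = L*N  [with L=0, N=4]  = 0
K = -2D + 2F + L  [with D=0, F=1, L=0]  = 2

2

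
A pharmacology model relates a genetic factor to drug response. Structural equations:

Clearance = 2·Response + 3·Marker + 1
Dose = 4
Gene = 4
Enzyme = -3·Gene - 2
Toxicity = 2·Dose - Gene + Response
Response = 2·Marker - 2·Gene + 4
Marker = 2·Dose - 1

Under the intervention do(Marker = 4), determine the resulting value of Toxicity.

Under do(Marker=4), the mechanism Marker = 2·Dose - 1 is discarded; Marker is fixed at 4.
Response = 2·Marker - 2·Gene + 4  [with Marker=4, Gene=4]  = 4
Toxicity = 2·Dose - Gene + Response  [with Dose=4, Gene=4, Response=4]  = 8

8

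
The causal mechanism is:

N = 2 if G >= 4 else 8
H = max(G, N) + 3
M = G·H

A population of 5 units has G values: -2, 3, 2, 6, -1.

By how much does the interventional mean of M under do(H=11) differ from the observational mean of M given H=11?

Under do(H=11), H's equation is replaced by H=11 for every unit. Per-unit M: -22, 33, 22, 66, -11. Mean = 17.6.
Observing H=11 restricts to units where H's equation naturally yields 11: G ∈ {-2, 3, 2, -1}. In that subpopulation M = -22, 33, 22, -11, mean 5.5.
Difference = 17.6 − 5.5 = 12.1.

12.1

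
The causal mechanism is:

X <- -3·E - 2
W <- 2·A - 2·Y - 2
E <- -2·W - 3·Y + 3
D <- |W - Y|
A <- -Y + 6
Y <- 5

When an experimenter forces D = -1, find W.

Under do(D=-1), the mechanism D <- |W - Y| is discarded; D is fixed at -1.
Since W is not a descendant of the intervened variable, it is unaffected.
A = -Y + 6  [with Y=5]  = 1
W = 2·A - 2·Y - 2  [with A=1, Y=5]  = -10

-10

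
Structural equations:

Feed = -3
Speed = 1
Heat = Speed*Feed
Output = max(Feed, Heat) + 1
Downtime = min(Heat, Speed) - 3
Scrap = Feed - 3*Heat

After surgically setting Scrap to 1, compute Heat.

-3

Under do(Scrap=1), the mechanism Scrap = Feed - 3*Heat is discarded; Scrap is fixed at 1.
Since Heat is not a descendant of the intervened variable, it is unaffected.
Heat = Speed*Feed  [with Speed=1, Feed=-3]  = -3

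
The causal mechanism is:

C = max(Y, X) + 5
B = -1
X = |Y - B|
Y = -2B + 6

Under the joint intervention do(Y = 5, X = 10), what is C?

15

Setting Y = 5, X = 10 by intervention discards those variables' equations.
C = max(Y, X) + 5  [with Y=5, X=10]  = 15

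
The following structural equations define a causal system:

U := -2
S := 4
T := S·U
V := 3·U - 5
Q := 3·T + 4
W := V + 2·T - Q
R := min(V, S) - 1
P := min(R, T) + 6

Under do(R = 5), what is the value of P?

do(R=5) replaces the equation R := min(V, S) - 1 with the constant R = 5.
T = S·U  [with S=4, U=-2]  = -8
P = min(R, T) + 6  [with R=5, T=-8]  = -2

-2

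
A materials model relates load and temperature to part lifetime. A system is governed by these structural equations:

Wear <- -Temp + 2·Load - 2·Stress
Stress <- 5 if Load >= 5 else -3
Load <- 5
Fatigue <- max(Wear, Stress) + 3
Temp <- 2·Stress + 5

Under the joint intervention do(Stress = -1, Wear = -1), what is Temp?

The joint intervention fixes Stress = -1, Wear = -1, removing each variable's own equation.
Temp = 2·Stress + 5  [with Stress=-1]  = 3

3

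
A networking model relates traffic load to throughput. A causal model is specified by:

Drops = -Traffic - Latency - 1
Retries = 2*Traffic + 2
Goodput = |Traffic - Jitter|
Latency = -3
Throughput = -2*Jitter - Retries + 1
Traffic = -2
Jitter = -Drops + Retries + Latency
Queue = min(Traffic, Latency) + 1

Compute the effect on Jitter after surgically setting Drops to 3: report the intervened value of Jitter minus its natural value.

1

Under do(Drops=3), the mechanism Drops = -Traffic - Latency - 1 is discarded; Drops is fixed at 3.
Retries = 2*Traffic + 2  [with Traffic=-2]  = -2
Jitter = -Drops + Retries + Latency  [with Drops=3, Retries=-2, Latency=-3]  = -8
Without intervention: Drops = -Traffic - Latency - 1  [with Traffic=-2, Latency=-3]  = 4; Retries = 2*Traffic + 2  [with Traffic=-2]  = -2; Jitter = -Drops + Retries + Latency  [with Drops=4, Retries=-2, Latency=-3]  = -9.
Change = -8 − (-9) = 1.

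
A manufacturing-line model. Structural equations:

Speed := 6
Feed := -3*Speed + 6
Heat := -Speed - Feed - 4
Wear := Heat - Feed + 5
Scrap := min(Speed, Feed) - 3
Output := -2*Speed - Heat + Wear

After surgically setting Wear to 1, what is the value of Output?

-13

Under do(Wear=1), the mechanism Wear := Heat - Feed + 5 is discarded; Wear is fixed at 1.
Feed = -3*Speed + 6  [with Speed=6]  = -12
Heat = -Speed - Feed - 4  [with Speed=6, Feed=-12]  = 2
Output = -2*Speed - Heat + Wear  [with Speed=6, Heat=2, Wear=1]  = -13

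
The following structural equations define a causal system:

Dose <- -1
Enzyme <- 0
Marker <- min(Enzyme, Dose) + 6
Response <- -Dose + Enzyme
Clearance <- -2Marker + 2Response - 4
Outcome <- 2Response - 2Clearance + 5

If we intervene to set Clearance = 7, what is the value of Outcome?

-7

The intervention breaks the incoming arrows to Clearance: Clearance <- -2Marker + 2Response - 4 no longer applies, and Clearance = 7.
Response = -Dose + Enzyme  [with Dose=-1, Enzyme=0]  = 1
Outcome = 2Response - 2Clearance + 5  [with Response=1, Clearance=7]  = -7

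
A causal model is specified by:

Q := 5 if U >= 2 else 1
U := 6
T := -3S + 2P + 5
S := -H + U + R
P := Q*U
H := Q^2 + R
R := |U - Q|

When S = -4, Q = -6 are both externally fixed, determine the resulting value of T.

Setting S = -4, Q = -6 by intervention discards those variables' equations.
P = Q*U  [with Q=-6, U=6]  = -36
T = -3S + 2P + 5  [with S=-4, P=-36]  = -55

-55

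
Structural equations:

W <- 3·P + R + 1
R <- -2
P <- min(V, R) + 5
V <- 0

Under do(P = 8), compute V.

Under do(P=8), the mechanism P <- min(V, R) + 5 is discarded; P is fixed at 8.
V is not downstream of the intervention, so its value is determined by the original equations.

0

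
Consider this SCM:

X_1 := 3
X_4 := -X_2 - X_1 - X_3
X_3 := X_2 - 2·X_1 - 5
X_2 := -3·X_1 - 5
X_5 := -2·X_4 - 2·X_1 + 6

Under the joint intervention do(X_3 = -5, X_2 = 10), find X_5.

16

Setting X_3 = -5, X_2 = 10 by intervention discards those variables' equations.
X_4 = -X_2 - X_1 - X_3  [with X_2=10, X_1=3, X_3=-5]  = -8
X_5 = -2·X_4 - 2·X_1 + 6  [with X_4=-8, X_1=3]  = 16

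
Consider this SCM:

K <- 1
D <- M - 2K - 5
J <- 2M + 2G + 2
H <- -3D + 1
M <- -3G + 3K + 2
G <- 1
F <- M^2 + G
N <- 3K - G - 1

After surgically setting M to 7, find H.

The intervention breaks the incoming arrows to M: M <- -3G + 3K + 2 no longer applies, and M = 7.
D = M - 2K - 5  [with M=7, K=1]  = 0
H = -3D + 1  [with D=0]  = 1

1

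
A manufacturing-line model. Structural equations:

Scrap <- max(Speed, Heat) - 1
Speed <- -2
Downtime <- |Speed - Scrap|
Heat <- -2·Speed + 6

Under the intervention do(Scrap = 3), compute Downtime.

5

The intervention breaks the incoming arrows to Scrap: Scrap <- max(Speed, Heat) - 1 no longer applies, and Scrap = 3.
Downtime = |Speed - Scrap|  [with Speed=-2, Scrap=3]  = 5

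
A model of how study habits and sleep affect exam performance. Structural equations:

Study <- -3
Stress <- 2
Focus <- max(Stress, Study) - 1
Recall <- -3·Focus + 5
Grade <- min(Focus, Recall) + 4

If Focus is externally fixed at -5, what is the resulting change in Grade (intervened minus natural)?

do(Focus=-5) replaces the equation Focus <- max(Stress, Study) - 1 with the constant Focus = -5.
Recall = -3·Focus + 5  [with Focus=-5]  = 20
Grade = min(Focus, Recall) + 4  [with Focus=-5, Recall=20]  = -1
Without intervention: Focus = max(Stress, Study) - 1  [with Stress=2, Study=-3]  = 1; Recall = -3·Focus + 5  [with Focus=1]  = 2; Grade = min(Focus, Recall) + 4  [with Focus=1, Recall=2]  = 5.
Change = -1 − 5 = -6.

-6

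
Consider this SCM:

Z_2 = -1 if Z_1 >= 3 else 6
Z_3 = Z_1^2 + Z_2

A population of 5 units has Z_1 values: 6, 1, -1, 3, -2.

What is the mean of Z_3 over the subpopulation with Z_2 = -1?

Conditioning on Z_2=-1 selects the 2 unit(s) with Z_1 ∈ {6, 3}. Their Z_3 values: 35, 8. Mean = 21.5.

21.5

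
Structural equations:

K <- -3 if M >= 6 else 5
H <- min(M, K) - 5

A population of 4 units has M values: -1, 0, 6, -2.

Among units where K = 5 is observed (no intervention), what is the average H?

E[H|K=5] averages over only the 3 units with K=5 (M = -1, 0, -2): H = -6, -5, -7, mean -6.

-6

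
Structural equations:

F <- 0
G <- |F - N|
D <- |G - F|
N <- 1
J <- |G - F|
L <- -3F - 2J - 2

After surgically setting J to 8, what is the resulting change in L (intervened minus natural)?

-14

Under do(J=8), the mechanism J <- |G - F| is discarded; J is fixed at 8.
L = -3F - 2J - 2  [with F=0, J=8]  = -18
Without intervention: G = |F - N|  [with F=0, N=1]  = 1; J = |G - F|  [with G=1, F=0]  = 1; L = -3F - 2J - 2  [with F=0, J=1]  = -4.
Change = -18 − (-4) = -14.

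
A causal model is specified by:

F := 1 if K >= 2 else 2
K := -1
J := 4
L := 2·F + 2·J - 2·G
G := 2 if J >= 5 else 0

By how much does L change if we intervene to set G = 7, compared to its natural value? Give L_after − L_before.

-14

do(G=7) replaces the equation G := 2 if J >= 5 else 0 with the constant G = 7.
F = 1 if K >= 2 else 2  [with K=-1]  = 2
L = 2·F + 2·J - 2·G  [with F=2, J=4, G=7]  = -2
Without intervention: G = 2 if J >= 5 else 0  [with J=4]  = 0; F = 1 if K >= 2 else 2  [with K=-1]  = 2; L = 2·F + 2·J - 2·G  [with F=2, J=4, G=0]  = 12.
Change = -2 − 12 = -14.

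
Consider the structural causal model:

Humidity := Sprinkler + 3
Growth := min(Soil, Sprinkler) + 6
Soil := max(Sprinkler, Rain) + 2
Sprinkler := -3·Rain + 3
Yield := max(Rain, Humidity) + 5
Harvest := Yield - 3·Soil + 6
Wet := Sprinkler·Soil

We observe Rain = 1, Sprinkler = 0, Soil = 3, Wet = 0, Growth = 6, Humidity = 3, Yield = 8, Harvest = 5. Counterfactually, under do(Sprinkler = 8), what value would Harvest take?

-8

do(Sprinkler=8) replaces the equation Sprinkler := -3·Rain + 3 with the constant Sprinkler = 8.
Soil = max(Sprinkler, Rain) + 2  [with Sprinkler=8, Rain=1]  = 10
Humidity = Sprinkler + 3  [with Sprinkler=8]  = 11
Yield = max(Rain, Humidity) + 5  [with Rain=1, Humidity=11]  = 16
Harvest = Yield - 3·Soil + 6  [with Yield=16, Soil=10]  = -8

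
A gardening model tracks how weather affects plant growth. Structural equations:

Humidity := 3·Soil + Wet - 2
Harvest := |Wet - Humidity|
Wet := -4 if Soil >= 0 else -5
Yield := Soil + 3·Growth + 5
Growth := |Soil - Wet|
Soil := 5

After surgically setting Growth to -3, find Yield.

do(Growth=-3) replaces the equation Growth := |Soil - Wet| with the constant Growth = -3.
Yield = Soil + 3·Growth + 5  [with Soil=5, Growth=-3]  = 1

1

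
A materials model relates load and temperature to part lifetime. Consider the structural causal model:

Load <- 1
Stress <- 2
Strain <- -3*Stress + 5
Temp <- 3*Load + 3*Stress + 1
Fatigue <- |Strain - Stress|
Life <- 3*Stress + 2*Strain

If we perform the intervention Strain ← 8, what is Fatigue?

do(Strain=8) replaces the equation Strain <- -3*Stress + 5 with the constant Strain = 8.
Fatigue = |Strain - Stress|  [with Strain=8, Stress=2]  = 6

6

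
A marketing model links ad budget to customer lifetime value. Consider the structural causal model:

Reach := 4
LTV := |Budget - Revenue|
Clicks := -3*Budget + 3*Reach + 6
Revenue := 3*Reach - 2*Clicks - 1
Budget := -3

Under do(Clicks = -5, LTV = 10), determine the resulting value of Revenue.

21

The joint intervention fixes Clicks = -5, LTV = 10, removing each variable's own equation.
Revenue = 3*Reach - 2*Clicks - 1  [with Reach=4, Clicks=-5]  = 21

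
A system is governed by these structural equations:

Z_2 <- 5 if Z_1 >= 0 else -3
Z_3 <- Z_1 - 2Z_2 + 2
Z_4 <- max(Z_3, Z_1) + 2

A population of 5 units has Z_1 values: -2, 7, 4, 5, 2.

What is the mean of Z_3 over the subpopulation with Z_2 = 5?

E[Z_3|Z_2=5] averages over only the 4 units with Z_2=5 (Z_1 = 7, 4, 5, 2): Z_3 = -1, -4, -3, -6, mean -3.5.

-3.5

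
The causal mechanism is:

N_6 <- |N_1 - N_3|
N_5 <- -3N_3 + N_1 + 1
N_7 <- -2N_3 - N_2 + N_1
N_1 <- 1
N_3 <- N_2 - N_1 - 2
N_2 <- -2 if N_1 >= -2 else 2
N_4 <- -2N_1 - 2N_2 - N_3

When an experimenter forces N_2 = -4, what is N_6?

Under do(N_2=-4), the mechanism N_2 <- -2 if N_1 >= -2 else 2 is discarded; N_2 is fixed at -4.
N_3 = N_2 - N_1 - 2  [with N_2=-4, N_1=1]  = -7
N_6 = |N_1 - N_3|  [with N_1=1, N_3=-7]  = 8

8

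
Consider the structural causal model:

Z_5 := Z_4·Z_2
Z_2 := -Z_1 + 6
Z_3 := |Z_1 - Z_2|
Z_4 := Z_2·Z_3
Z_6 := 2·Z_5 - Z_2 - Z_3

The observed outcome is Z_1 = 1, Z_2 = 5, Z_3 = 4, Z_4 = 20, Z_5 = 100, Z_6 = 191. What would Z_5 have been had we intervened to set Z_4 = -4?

-20

Intervening sets Z_4 = -4 and removes its equation (Z_4 := Z_2·Z_3).
Z_2 = -Z_1 + 6  [with Z_1=1]  = 5
Z_5 = Z_4·Z_2  [with Z_4=-4, Z_2=5]  = -20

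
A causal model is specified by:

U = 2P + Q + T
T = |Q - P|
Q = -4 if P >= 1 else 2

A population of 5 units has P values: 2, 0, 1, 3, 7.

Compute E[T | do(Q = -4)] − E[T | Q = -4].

-0.65

Every unit gets Q=-4 under the intervention. T values become 6, 4, 5, 7, 11; E[T|do(Q=-4)] = 6.6.
Conditioning on Q=-4 selects the 4 unit(s) with P ∈ {2, 1, 3, 7}. Their T values: 6, 5, 7, 11. Mean = 7.25.
Difference = 6.6 − 7.25 = -0.65.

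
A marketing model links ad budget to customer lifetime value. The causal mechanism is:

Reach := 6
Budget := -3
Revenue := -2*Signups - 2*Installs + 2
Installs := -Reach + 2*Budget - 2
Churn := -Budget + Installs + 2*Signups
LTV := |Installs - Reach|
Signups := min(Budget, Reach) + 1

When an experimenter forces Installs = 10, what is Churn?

do(Installs=10) replaces the equation Installs := -Reach + 2*Budget - 2 with the constant Installs = 10.
Signups = min(Budget, Reach) + 1  [with Budget=-3, Reach=6]  = -2
Churn = -Budget + Installs + 2*Signups  [with Budget=-3, Installs=10, Signups=-2]  = 9

9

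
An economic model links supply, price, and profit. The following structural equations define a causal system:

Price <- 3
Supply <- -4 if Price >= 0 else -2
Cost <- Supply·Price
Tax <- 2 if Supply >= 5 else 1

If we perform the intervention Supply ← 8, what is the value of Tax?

Under do(Supply=8), the mechanism Supply <- -4 if Price >= 0 else -2 is discarded; Supply is fixed at 8.
Tax = 2 if Supply >= 5 else 1  [with Supply=8]  = 2

2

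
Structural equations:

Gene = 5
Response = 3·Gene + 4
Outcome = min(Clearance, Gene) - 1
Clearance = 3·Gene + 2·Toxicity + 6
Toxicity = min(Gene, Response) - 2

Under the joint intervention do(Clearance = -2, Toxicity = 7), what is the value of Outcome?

-3

The joint intervention fixes Clearance = -2, Toxicity = 7, removing each variable's own equation.
Outcome = min(Clearance, Gene) - 1  [with Clearance=-2, Gene=5]  = -3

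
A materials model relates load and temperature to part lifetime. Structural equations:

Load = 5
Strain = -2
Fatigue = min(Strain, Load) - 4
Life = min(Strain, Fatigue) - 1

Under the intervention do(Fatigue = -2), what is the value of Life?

-3

The intervention breaks the incoming arrows to Fatigue: Fatigue = min(Strain, Load) - 4 no longer applies, and Fatigue = -2.
Life = min(Strain, Fatigue) - 1  [with Strain=-2, Fatigue=-2]  = -3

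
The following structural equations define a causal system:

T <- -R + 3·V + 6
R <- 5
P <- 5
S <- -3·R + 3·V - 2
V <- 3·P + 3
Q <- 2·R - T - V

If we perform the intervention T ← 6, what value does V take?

18

Under do(T=6), the mechanism T <- -R + 3·V + 6 is discarded; T is fixed at 6.
Since V is not a descendant of the intervened variable, it is unaffected.
V = 3·P + 3  [with P=5]  = 18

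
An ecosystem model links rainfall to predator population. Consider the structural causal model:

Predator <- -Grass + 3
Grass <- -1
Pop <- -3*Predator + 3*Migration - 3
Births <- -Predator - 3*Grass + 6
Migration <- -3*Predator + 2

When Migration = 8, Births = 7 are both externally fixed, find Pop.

9

The joint intervention fixes Migration = 8, Births = 7, removing each variable's own equation.
Predator = -Grass + 3  [with Grass=-1]  = 4
Pop = -3*Predator + 3*Migration - 3  [with Predator=4, Migration=8]  = 9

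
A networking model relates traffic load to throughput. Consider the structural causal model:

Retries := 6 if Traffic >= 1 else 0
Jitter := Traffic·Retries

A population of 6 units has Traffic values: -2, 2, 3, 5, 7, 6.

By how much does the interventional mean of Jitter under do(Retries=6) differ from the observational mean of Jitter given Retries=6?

-6.6

The intervention sets Retries=6 in all 6 units regardless of Traffic. Recomputing Jitter per unit gives -12, 12, 18, 30, 42, 36; average 21.
E[Jitter|Retries=6] averages over only the 5 units with Retries=6 (Traffic = 2, 3, 5, 7, 6): Jitter = 12, 18, 30, 42, 36, mean 27.6.
Difference = 21 − 27.6 = -6.6.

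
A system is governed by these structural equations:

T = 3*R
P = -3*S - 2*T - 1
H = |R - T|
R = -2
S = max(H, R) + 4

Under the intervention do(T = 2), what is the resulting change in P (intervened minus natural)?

-16

do(T=2) replaces the equation T = 3*R with the constant T = 2.
H = |R - T|  [with R=-2, T=2]  = 4
S = max(H, R) + 4  [with H=4, R=-2]  = 8
P = -3*S - 2*T - 1  [with S=8, T=2]  = -29
Without intervention: T = 3*R  [with R=-2]  = -6; H = |R - T|  [with R=-2, T=-6]  = 4; S = max(H, R) + 4  [with H=4, R=-2]  = 8; P = -3*S - 2*T - 1  [with S=8, T=-6]  = -13.
Change = -29 − (-13) = -16.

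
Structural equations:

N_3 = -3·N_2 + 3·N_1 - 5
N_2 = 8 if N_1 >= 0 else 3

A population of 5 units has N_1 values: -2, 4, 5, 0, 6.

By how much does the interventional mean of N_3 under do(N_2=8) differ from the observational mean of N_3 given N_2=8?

-3.45

Every unit gets N_2=8 under the intervention. N_3 values become -35, -17, -14, -29, -11; E[N_3|do(N_2=8)] = -21.2.
E[N_3|N_2=8] averages over only the 4 units with N_2=8 (N_1 = 4, 5, 0, 6): N_3 = -17, -14, -29, -11, mean -17.75.
Difference = -21.2 − (-17.75) = -3.45.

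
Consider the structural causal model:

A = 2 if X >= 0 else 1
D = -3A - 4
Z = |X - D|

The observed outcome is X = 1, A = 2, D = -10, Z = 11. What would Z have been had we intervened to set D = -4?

5

The intervention breaks the incoming arrows to D: D = -3A - 4 no longer applies, and D = -4.
Z = |X - D|  [with X=1, D=-4]  = 5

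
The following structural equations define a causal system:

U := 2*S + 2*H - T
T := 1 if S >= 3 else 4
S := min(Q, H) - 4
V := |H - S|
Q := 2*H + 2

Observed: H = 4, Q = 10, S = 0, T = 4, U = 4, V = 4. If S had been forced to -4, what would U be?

-4

do(S=-4) replaces the equation S := min(Q, H) - 4 with the constant S = -4.
T = 1 if S >= 3 else 4  [with S=-4]  = 4
U = 2*S + 2*H - T  [with S=-4, H=4, T=4]  = -4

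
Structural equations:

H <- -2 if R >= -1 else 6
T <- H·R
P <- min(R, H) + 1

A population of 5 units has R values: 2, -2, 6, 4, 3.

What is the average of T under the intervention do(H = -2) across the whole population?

Every unit gets H=-2 under the intervention. T values become -4, 4, -12, -8, -6; E[T|do(H=-2)] = -5.2.

-5.2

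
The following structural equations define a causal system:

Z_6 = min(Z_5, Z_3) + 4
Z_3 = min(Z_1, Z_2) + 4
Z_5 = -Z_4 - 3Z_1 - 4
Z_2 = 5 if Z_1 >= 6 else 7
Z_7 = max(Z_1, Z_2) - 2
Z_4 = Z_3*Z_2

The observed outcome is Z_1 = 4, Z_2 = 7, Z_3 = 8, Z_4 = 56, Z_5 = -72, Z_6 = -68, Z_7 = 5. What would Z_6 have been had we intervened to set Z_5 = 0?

The intervention breaks the incoming arrows to Z_5: Z_5 = -Z_4 - 3Z_1 - 4 no longer applies, and Z_5 = 0.
Z_2 = 5 if Z_1 >= 6 else 7  [with Z_1=4]  = 7
Z_3 = min(Z_1, Z_2) + 4  [with Z_1=4, Z_2=7]  = 8
Z_6 = min(Z_5, Z_3) + 4  [with Z_5=0, Z_3=8]  = 4

4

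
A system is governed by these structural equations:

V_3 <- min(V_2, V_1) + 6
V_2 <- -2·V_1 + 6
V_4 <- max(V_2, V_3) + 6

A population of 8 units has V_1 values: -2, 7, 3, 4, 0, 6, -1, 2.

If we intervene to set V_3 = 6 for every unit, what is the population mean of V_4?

12.75

The intervention sets V_3=6 in all 8 units regardless of V_1. Recomputing V_4 per unit gives 16, 12, 12, 12, 12, 12, 14, 12; average 12.75.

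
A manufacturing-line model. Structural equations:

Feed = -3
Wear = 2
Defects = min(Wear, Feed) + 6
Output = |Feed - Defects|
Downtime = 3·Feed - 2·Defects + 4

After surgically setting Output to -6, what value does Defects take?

3

Under do(Output=-6), the mechanism Output = |Feed - Defects| is discarded; Output is fixed at -6.
Since Defects is not a descendant of the intervened variable, it is unaffected.
Defects = min(Wear, Feed) + 6  [with Wear=2, Feed=-3]  = 3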